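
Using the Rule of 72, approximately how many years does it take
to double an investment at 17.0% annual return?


Formula: Years ≈ 72 / r
Substituting: Years ≈ 72 / 17.0
Years ≈ 4.2

4.2 years


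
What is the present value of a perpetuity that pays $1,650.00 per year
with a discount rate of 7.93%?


Formula: PV = C / r
Substituting: PV = $1,650.00 / 0.0793
PV = $20,807.06

$20,807.06


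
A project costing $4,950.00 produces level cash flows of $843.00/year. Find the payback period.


Formula: Payback = investment / annual cash flow
Substituting: Payback = $4,950.00 / $843.00
Payback = 5.8719 years

5.8719 years


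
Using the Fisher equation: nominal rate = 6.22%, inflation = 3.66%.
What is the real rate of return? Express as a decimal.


Formula: (1 + r_real) = (1 + r_nom) / (1 + inflation)
Substituting: (1 + r_real) = 1.0622 / 1.0366
(1 + r_real) = 1.024696
r_real = 1.024696 - 1 = 0.024696

0.024696


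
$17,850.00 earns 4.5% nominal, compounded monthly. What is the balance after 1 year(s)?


Formula: FV = P * (1 + r/m)^(m*t)
Period rate: r/m = 0.045 / 12 = 0.00375
Total periods: m*t = 12 * 1 = 12
Growth factor: (1 + 0.00375)^12 = 1.04594
FV = $17,850.00 * 1.04594 = $18,670.03

$18,670.03


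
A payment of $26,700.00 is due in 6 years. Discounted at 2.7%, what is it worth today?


Formula: PV = FV / (1 + r)^n
Substituting: PV = $26,700.00 / (1 + 0.027)^6
Discount factor: (1.027)^6 = 1.173337
PV = $26,700.00 / 1.173337 = $22,755.62

$22,755.62


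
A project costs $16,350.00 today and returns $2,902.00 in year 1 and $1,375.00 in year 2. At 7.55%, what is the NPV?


Formula: NPV = C0 + C1/(1+r) + C2/(1+r)^2
Discount C1: $2,902.00 / (1 + 0.0755) = $2,698.28
Discount C2: $1,375.00 / (1 + 0.0755)^2 = $1,188.73
NPV = -$16,350.00 + $2,698.28 + $1,188.73 = -$12,462.99

-$12,462.99


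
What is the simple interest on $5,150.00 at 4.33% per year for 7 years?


Formula: I = P * r * t
Substituting: I = $5,150.00 * 0.0433 * 7
Step: I = $5,150.00 * 0.3031
I = $1,560.97

$1,560.97


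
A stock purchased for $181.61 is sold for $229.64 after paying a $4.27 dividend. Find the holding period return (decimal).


Formula: HPR = (P1 - P0 + D) / P0
Gain: $229.64 - $181.61 + $4.27 = $52.30
HPR = $52.30 / $181.61 = 0.288

0.288


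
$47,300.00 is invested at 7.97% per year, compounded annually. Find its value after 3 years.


Formula: FV = P * (1 + r)^n
Substituting: FV = $47,300.00 * (1 + 0.0797)^3
Growth factor: (1.0797)^3 = 1.258663
FV = $47,300.00 * 1.258663 = $59,534.74

$59,534.74


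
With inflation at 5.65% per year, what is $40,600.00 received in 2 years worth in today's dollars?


Formula: Real value = nominal / (1 + inflation)^years
Price level: (1 + 0.0565)^2 = 1.116192
Real value = $40,600.00 / 1.116192 = $36,373.66

$36,373.66


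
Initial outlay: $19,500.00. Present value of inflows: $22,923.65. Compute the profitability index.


Formula: PI = PV(cash flows) / initial investment
Substituting: PI = $22,923.65 / $19,500.00
PI = 1.1756

1.1756


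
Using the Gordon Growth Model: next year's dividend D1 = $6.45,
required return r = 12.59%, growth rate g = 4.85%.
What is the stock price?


Formula: P = D1 / (r - g)
Spread: r - g = 0.1259 - 0.0485 = 0.0774
Substituting: P = $6.45 / 0.0774
P = $83.33

$83.33


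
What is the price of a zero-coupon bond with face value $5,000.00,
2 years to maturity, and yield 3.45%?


Formula: Price = FV / (1 + r)^n
Substituting: Price = $5,000.00 / (1 + 0.0345)^2
Discount factor: (1.0345)^2 = 1.07019
Price = $5,000.00 / 1.07019 = $4,672.07

$4,672.07


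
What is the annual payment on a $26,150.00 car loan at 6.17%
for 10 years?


Formula: PMT = PV * r / (1 - (1+r)^(-n))
Denominator: 1 - (1 + 0.0617)^(-10) = 0.450482
Numerator: $26,150.00 * 0.0617 = 1613.455
PMT = 1613.455 / 0.450482 = $3,581.62

$3,581.62


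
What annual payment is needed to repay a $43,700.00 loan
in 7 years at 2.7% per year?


Formula: PMT = PV * r / (1 - (1+r)^(-n))
Denominator: 1 - (1 + 0.027)^(-7) = 0.170136
Numerator: $43,700.00 * 0.027 = 1179.9
PMT = 1179.9 / 0.170136 = $6,935.04

$6,935.04


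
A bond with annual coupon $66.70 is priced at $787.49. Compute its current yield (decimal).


Formula: Current yield = annual coupon / price
Substituting: CY = $66.70 / $787.49
CY = 0.084699

0.084699


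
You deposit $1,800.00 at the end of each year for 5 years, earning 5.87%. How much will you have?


Formula: FV = PMT * ((1+r)^n - 1) / r
Growth factor: (1 + 0.0587)^5 = 1.33004
Numerator: 1.33004 - 1 = 0.33004
FV = $1,800.00 * 0.33004 / 0.0587 = $10,120.46

$10,120.46


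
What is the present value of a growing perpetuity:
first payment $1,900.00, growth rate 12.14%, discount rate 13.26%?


Formula: PV = C / (r - g)
Spread: r - g = 0.1326 - 0.1214 = 0.0112
Substituting: PV = $1,900.00 / 0.0112
PV = $169,642.86

$169,642.86


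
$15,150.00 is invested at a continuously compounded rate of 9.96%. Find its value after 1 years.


Formula: FV = P * e^(r*t)
Exponent: r*t = 0.0996 * 1 = 0.0996
e^(0.0996) = 1.104729
FV = $15,150.00 * 1.104729 = $16,736.64

$16,736.64


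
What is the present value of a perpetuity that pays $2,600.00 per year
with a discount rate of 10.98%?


Formula: PV = C / r
Substituting: PV = $2,600.00 / 0.1098
PV = $23,679.42

$23,679.42


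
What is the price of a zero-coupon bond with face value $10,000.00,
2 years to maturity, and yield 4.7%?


Formula: Price = FV / (1 + r)^n
Substituting: Price = $10,000.00 / (1 + 0.047)^2
Discount factor: (1.047)^2 = 1.096209
Price = $10,000.00 / 1.096209 = $9,122.35

$9,122.35


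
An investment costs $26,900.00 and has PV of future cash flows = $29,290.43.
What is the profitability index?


Formula: PI = PV(cash flows) / initial investment
Substituting: PI = $29,290.43 / $26,900.00
PI = 1.0889

1.0889


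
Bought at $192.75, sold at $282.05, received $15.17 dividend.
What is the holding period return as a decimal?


Formula: HPR = (P1 - P0 + D) / P0
Gain: $282.05 - $192.75 + $15.17 = $104.47
HPR = $104.47 / $192.75 = 0.542

0.542


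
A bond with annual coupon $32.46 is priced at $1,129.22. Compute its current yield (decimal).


Formula: Current yield = annual coupon / price
Substituting: CY = $32.46 / $1,129.22
CY = 0.028746

0.028746


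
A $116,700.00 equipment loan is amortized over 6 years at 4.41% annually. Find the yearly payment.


Formula: PMT = PV * r / (1 - (1+r)^(-n))
Denominator: 1 - (1 + 0.0441)^(-6) = 0.228124
Numerator: $116,700.00 * 0.0441 = 5146.47
PMT = 5146.47 / 0.228124 = $22,559.95

$22,559.95


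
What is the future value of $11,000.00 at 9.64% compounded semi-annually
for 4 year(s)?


Formula: FV = P * (1 + r/m)^(m*t)
Period rate: r/m = 0.0964 / 2 = 0.0482
Total periods: m*t = 2 * 4 = 8
Growth factor: (1 + 0.0482)^8 = 1.457314
FV = $11,000.00 * 1.457314 = $16,030.46

$16,030.46


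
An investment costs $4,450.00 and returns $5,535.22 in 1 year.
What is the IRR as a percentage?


Formula: IRR = C1/C0 - 1
Substituting: IRR = $5,535.22 / $4,450.00 - 1
Ratio: 1.24387 - 1 = 0.24387
IRR = 24.387%

24.387%


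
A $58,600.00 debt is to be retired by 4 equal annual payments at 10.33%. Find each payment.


Formula: PMT = PV * r / (1 - (1+r)^(-n))
Denominator: 1 - (1 + 0.1033)^(-4) = 0.325122
Numerator: $58,600.00 * 0.1033 = 6053.38
PMT = 6053.38 / 0.325122 = $18,618.82

$18,618.82


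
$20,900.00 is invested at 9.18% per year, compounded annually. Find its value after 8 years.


Formula: FV = P * (1 + r)^n
Substituting: FV = $20,900.00 * (1 + 0.0918)^8
Growth factor: (1.0918)^8 = 2.019039
FV = $20,900.00 * 2.019039 = $42,197.92

$42,197.92


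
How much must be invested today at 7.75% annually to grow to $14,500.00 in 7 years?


Formula: PV = FV / (1 + r)^n
Substituting: PV = $14,500.00 / (1 + 0.0775)^7
Discount factor: (1.0775)^7 = 1.686246
PV = $14,500.00 / 1.686246 = $8,598.98

$8,598.98


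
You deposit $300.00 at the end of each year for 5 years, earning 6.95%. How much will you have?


Formula: FV = PMT * ((1+r)^n - 1) / r
Growth factor: (1 + 0.0695)^5 = 1.399278
Numerator: 1.399278 - 1 = 0.399278
FV = $300.00 * 0.399278 / 0.0695 = $1,723.50

$1,723.50


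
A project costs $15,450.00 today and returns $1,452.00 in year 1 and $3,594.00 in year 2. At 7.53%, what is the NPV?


Formula: NPV = C0 + C1/(1+r) + C2/(1+r)^2
Discount C1: $1,452.00 / (1 + 0.0753) = $1,350.32
Discount C2: $3,594.00 / (1 + 0.0753)^2 = $3,108.27
NPV = -$15,450.00 + $1,350.32 + $3,108.27 = -$10,991.41

-$10,991.41


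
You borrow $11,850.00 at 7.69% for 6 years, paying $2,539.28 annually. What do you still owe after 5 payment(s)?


Formula: Balance = PV*(1+r)^k - PMT*((1+r)^k - 1)/r
Growth: (1 + 0.0769)^5 = 1.448361
Accumulated factor: ((1+r)^k - 1)/r = 5.830445
Balance = $11,850.00 * 1.448361 - $2,539.28 * 5.830445
Balance = $2,357.95

$2,357.95


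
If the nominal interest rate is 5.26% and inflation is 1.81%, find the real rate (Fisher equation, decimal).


Formula: (1 + r_real) = (1 + r_nom) / (1 + inflation)
Substituting: (1 + r_real) = 1.0526 / 1.0181
(1 + r_real) = 1.033887
r_real = 1.033887 - 1 = 0.033887

0.033887


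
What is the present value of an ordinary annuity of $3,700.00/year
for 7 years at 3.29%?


Formula: PV = PMT * (1 - (1+r)^(-n)) / r
Discount factor: (1 + 0.0329)^(-7) = 0.797245
Bracket: 1 - 0.797245 = 0.202755
PV = $3,700.00 * 0.202755 / 0.0329 = $22,802.18

$22,802.18


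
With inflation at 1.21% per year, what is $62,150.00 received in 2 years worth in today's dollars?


Formula: Real value = nominal / (1 + inflation)^years
Price level: (1 + 0.0121)^2 = 1.024346
Real value = $62,150.00 / 1.024346 = $60,672.83

$60,672.83


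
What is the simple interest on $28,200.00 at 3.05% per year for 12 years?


Formula: I = P * r * t
Substituting: I = $28,200.00 * 0.0305 * 12
Step: I = $28,200.00 * 0.366
I = $10,321.20

$10,321.20


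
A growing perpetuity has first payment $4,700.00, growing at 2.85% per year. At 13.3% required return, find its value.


Formula: PV = C / (r - g)
Spread: r - g = 0.133 - 0.0285 = 0.1045
Substituting: PV = $4,700.00 / 0.1045
PV = $44,976.08

$44,976.08


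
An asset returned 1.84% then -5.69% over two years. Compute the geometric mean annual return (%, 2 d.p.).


Formula: Geometric mean = ((1+r1)*(1+r2))^(1/2) - 1
Product: (1 + 0.0184) * (1 + -0.0569) = 1.0184 * 0.9431 = 0.960453
Square root: 0.960453^0.5 = 0.980027
Geometric mean = 0.980027 - 1 = -0.019973
As percentage: -2.00%

-2.00%


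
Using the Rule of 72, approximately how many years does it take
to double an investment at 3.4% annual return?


Formula: Years ≈ 72 / r
Substituting: Years ≈ 72 / 3.4
Years ≈ 21.2

21.2 years


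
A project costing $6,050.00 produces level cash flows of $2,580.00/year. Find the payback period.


Formula: Payback = investment / annual cash flow
Substituting: Payback = $6,050.00 / $2,580.00
Payback = 2.345 years

2.345 years


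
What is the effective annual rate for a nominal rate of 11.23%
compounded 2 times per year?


Formula: EAR = (1 + r/m)^m - 1
Period rate: r/m = 0.1123 / 2 = 0.05615
Compounding: (1 + 0.05615)^2 = 1.115453
EAR = 1.115453 - 1 = 0.115453

0.115453


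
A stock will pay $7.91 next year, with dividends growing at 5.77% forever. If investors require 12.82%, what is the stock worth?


Formula: P = D1 / (r - g)
Spread: r - g = 0.1282 - 0.0577 = 0.0705
Substituting: P = $7.91 / 0.0705
P = $112.20

$112.20


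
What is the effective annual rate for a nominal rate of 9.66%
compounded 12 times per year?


Formula: EAR = (1 + r/m)^m - 1
Period rate: r/m = 0.0966 / 12 = 0.00805
Compounding: (1 + 0.00805)^12 = 1.100994
EAR = 1.100994 - 1 = 0.100994

0.100994


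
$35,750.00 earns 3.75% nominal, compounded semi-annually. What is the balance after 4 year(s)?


Formula: FV = P * (1 + r/m)^(m*t)
Period rate: r/m = 0.0375 / 2 = 0.01875
Total periods: m*t = 2 * 4 = 8
Growth factor: (1 + 0.01875)^8 = 1.160222
FV = $35,750.00 * 1.160222 = $41,477.92

$41,477.92


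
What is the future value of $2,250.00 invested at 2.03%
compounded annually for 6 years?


Formula: FV = P * (1 + r)^n
Substituting: FV = $2,250.00 * (1 + 0.0203)^6
Growth factor: (1.0203)^6 = 1.128151
FV = $2,250.00 * 1.128151 = $2,538.34

$2,538.34


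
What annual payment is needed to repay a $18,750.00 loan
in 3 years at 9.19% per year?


Formula: PMT = PV * r / (1 - (1+r)^(-n))
Denominator: 1 - (1 + 0.0919)^(-3) = 0.231841
Numerator: $18,750.00 * 0.0919 = 1723.125
PMT = 1723.125 / 0.231841 = $7,432.37

$7,432.37


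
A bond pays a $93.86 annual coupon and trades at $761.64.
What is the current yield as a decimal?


Formula: Current yield = annual coupon / price
Substituting: CY = $93.86 / $761.64
CY = 0.123234

0.123234


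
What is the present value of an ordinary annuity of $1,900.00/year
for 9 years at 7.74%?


Formula: PV = PMT * (1 - (1+r)^(-n)) / r
Discount factor: (1 + 0.0774)^(-9) = 0.511219
Bracket: 1 - 0.511219 = 0.488781
PV = $1,900.00 * 0.488781 / 0.0774 = $11,998.49

$11,998.49


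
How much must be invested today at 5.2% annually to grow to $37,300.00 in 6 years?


Formula: PV = FV / (1 + r)^n
Substituting: PV = $37,300.00 / (1 + 0.052)^6
Discount factor: (1.052)^6 = 1.355484
PV = $37,300.00 / 1.355484 = $27,517.84

$27,517.84


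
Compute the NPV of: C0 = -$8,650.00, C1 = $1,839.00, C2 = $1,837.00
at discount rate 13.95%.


Formula: NPV = C0 + C1/(1+r) + C2/(1+r)^2
Discount C1: $1,839.00 / (1 + 0.1395) = $1,613.87
Discount C2: $1,837.00 / (1 + 0.1395)^2 = $1,414.75
NPV = -$8,650.00 + $1,613.87 + $1,414.75 = -$5,621.38

-$5,621.38


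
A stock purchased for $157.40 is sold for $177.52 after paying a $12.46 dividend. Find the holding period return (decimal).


Formula: HPR = (P1 - P0 + D) / P0
Gain: $177.52 - $157.40 + $12.46 = $32.58
HPR = $32.58 / $157.40 = 0.207

0.207


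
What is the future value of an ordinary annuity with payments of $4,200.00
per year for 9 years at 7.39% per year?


Formula: FV = PMT * ((1+r)^n - 1) / r
Growth factor: (1 + 0.0739)^9 = 1.899654
Numerator: 1.899654 - 1 = 0.899654
FV = $4,200.00 * 0.899654 / 0.0739 = $51,130.56

$51,130.56


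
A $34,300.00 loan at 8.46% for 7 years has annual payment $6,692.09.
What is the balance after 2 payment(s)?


Formula: Balance = PV*(1+r)^k - PMT*((1+r)^k - 1)/r
Growth: (1 + 0.0846)^2 = 1.176357
Accumulated factor: ((1+r)^k - 1)/r = 2.0846
Balance = $34,300.00 * 1.176357 - $6,692.09 * 2.0846
Balance = $26,398.72

$26,398.72


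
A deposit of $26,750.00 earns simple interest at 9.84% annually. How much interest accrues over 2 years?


Formula: I = P * r * t
Substituting: I = $26,750.00 * 0.0984 * 2
Step: I = $26,750.00 * 0.1968
I = $5,264.40

$5,264.40


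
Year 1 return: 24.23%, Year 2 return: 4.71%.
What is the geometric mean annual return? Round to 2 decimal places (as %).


Formula: Geometric mean = ((1+r1)*(1+r2))^(1/2) - 1
Product: (1 + 0.2423) * (1 + 0.0471) = 1.2423 * 1.0471 = 1.300812
Square root: 1.300812^0.5 = 1.140532
Geometric mean = 1.140532 - 1 = 0.140532
As percentage: 14.05%

14.05%


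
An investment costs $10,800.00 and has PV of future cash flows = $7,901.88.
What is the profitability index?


Formula: PI = PV(cash flows) / initial investment
Substituting: PI = $7,901.88 / $10,800.00
PI = 0.7317

0.7317


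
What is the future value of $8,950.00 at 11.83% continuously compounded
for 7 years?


Formula: FV = P * e^(r*t)
Exponent: r*t = 0.1183 * 7 = 0.8281
e^(0.8281) = 2.288966
FV = $8,950.00 * 2.288966 = $20,486.24

$20,486.24


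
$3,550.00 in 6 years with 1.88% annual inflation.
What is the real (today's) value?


Formula: Real value = nominal / (1 + inflation)^years
Price level: (1 + 0.0188)^6 = 1.118236
Real value = $3,550.00 / 1.118236 = $3,174.64

$3,174.64


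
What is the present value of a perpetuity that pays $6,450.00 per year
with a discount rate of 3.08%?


Formula: PV = C / r
Substituting: PV = $6,450.00 / 0.0308
PV = $209,415.58

$209,415.58


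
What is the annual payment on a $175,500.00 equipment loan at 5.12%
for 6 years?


Formula: PMT = PV * r / (1 - (1+r)^(-n))
Denominator: 1 - (1 + 0.0512)^(-6) = 0.258881
Numerator: $175,500.00 * 0.0512 = 8985.6
PMT = 8985.6 / 0.258881 = $34,709.37

$34,709.37


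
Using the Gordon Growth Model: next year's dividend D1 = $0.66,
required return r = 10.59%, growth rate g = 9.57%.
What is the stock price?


Formula: P = D1 / (r - g)
Spread: r - g = 0.1059 - 0.0957 = 0.0102
Substituting: P = $0.66 / 0.0102
P = $64.71

$64.71


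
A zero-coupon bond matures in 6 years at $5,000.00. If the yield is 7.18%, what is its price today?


Formula: Price = FV / (1 + r)^n
Substituting: Price = $5,000.00 / (1 + 0.0718)^6
Discount factor: (1.0718)^6 = 1.515942
Price = $5,000.00 / 1.515942 = $3,298.28

$3,298.28


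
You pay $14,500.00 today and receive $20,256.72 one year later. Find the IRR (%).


Formula: IRR = C1/C0 - 1
Substituting: IRR = $20,256.72 / $14,500.00 - 1
Ratio: 1.397015 - 1 = 0.397015
IRR = 39.7015%

39.7015%


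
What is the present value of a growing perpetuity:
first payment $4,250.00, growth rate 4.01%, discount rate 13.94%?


Formula: PV = C / (r - g)
Spread: r - g = 0.1394 - 0.0401 = 0.0993
Substituting: PV = $4,250.00 / 0.0993
PV = $42,799.60

$42,799.60


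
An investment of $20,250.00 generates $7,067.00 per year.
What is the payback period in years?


Formula: Payback = investment / annual cash flow
Substituting: Payback = $20,250.00 / $7,067.00
Payback = 2.8654 years

2.8654 years


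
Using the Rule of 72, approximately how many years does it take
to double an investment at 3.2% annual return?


Formula: Years ≈ 72 / r
Substituting: Years ≈ 72 / 3.2
Years ≈ 22.5

22.5 years


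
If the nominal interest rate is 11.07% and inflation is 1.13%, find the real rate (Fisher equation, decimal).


Formula: (1 + r_real) = (1 + r_nom) / (1 + inflation)
Substituting: (1 + r_real) = 1.1107 / 1.0113
(1 + r_real) = 1.098289
r_real = 1.098289 - 1 = 0.098289

0.098289


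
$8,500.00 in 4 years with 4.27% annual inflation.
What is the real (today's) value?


Formula: Real value = nominal / (1 + inflation)^years
Price level: (1 + 0.0427)^4 = 1.182054
Real value = $8,500.00 / 1.182054 = $7,190.87

$7,190.87


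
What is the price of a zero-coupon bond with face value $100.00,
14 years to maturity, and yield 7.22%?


Formula: Price = FV / (1 + r)^n
Substituting: Price = $100.00 / (1 + 0.0722)^14
Discount factor: (1.0722)^14 = 2.653758
Price = $100.00 / 2.653758 = $37.68

$37.68


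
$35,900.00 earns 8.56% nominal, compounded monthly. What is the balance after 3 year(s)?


Formula: FV = P * (1 + r/m)^(m*t)
Period rate: r/m = 0.0856 / 12 = 0.007133
Total periods: m*t = 12 * 3 = 36
Growth factor: (1 + 0.007133)^36 = 1.291609
FV = $35,900.00 * 1.291609 = $46,368.75

$46,368.75


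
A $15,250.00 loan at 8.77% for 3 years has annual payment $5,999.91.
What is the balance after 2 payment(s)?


Formula: Balance = PV*(1+r)^k - PMT*((1+r)^k - 1)/r
Growth: (1 + 0.0877)^2 = 1.183091
Accumulated factor: ((1+r)^k - 1)/r = 2.0877
Balance = $15,250.00 * 1.183091 - $5,999.91 * 2.0877
Balance = $5,516.13

$5,516.13


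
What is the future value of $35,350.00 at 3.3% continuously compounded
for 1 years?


Formula: FV = P * e^(r*t)
Exponent: r*t = 0.033 * 1 = 0.033
e^(0.033) = 1.033551
FV = $35,350.00 * 1.033551 = $36,536.01

$36,536.01


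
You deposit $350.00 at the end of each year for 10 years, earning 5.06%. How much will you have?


Formula: FV = PMT * ((1+r)^n - 1) / r
Growth factor: (1 + 0.0506)^10 = 1.638227
Numerator: 1.638227 - 1 = 0.638227
FV = $350.00 * 0.638227 / 0.0506 = $4,414.61

$4,414.61


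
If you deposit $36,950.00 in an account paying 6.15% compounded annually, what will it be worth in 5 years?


Formula: FV = P * (1 + r)^n
Substituting: FV = $36,950.00 * (1 + 0.0615)^5
Growth factor: (1.0615)^5 = 1.347721
FV = $36,950.00 * 1.347721 = $49,798.29

$49,798.29


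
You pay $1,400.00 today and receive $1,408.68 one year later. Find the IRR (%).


Formula: IRR = C1/C0 - 1
Substituting: IRR = $1,408.68 / $1,400.00 - 1
Ratio: 1.0062 - 1 = 0.0062
IRR = 0.62%

0.62%


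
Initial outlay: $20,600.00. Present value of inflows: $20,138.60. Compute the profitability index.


Formula: PI = PV(cash flows) / initial investment
Substituting: PI = $20,138.60 / $20,600.00
PI = 0.9776

0.9776


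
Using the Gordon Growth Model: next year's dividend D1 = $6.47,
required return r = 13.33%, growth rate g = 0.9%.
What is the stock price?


Formula: P = D1 / (r - g)
Spread: r - g = 0.1333 - 0.009 = 0.1243
Substituting: P = $6.47 / 0.1243
P = $52.05

$52.05


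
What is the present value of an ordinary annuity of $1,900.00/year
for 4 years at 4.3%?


Formula: PV = PMT * (1 - (1+r)^(-n)) / r
Discount factor: (1 + 0.043)^(-4) = 0.845012
Bracket: 1 - 0.845012 = 0.154988
PV = $1,900.00 * 0.154988 / 0.043 = $6,848.32

$6,848.32


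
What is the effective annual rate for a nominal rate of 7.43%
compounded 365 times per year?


Formula: EAR = (1 + r/m)^m - 1
Period rate: r/m = 0.0743 / 365 = 0.000204
Compounding: (1 + 0.000204)^365 = 1.077122
EAR = 1.077122 - 1 = 0.077122

0.077122


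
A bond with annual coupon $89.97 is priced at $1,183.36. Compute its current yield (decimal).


Formula: Current yield = annual coupon / price
Substituting: CY = $89.97 / $1,183.36
CY = 0.076029

0.076029


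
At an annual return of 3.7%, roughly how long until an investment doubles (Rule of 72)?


Formula: Years ≈ 72 / r
Substituting: Years ≈ 72 / 3.7
Years ≈ 19.5

19.5 years


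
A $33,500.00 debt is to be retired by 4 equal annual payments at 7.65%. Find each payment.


Formula: PMT = PV * r / (1 - (1+r)^(-n))
Denominator: 1 - (1 + 0.0765)^(-4) = 0.255364
Numerator: $33,500.00 * 0.0765 = 2562.75
PMT = 2562.75 / 0.255364 = $10,035.66

$10,035.66


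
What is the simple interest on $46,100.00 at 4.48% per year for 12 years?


Formula: I = P * r * t
Substituting: I = $46,100.00 * 0.0448 * 12
Step: I = $46,100.00 * 0.5376
I = $24,783.36

$24,783.36


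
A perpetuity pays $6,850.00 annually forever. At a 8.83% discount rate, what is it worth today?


Formula: PV = C / r
Substituting: PV = $6,850.00 / 0.0883
PV = $77,576.44

$77,576.44


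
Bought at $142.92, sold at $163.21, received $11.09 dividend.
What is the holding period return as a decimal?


Formula: HPR = (P1 - P0 + D) / P0
Gain: $163.21 - $142.92 + $11.09 = $31.38
HPR = $31.38 / $142.92 = 0.2196

0.2196


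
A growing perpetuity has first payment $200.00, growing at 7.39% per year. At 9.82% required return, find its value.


Formula: PV = C / (r - g)
Spread: r - g = 0.0982 - 0.0739 = 0.0243
Substituting: PV = $200.00 / 0.0243
PV = $8,230.45

$8,230.45


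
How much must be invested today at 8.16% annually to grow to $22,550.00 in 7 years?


Formula: PV = FV / (1 + r)^n
Substituting: PV = $22,550.00 / (1 + 0.0816)^7
Discount factor: (1.0816)^7 = 1.731676
PV = $22,550.00 / 1.731676 = $13,022.06

$13,022.06


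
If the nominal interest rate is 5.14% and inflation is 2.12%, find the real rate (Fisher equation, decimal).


Formula: (1 + r_real) = (1 + r_nom) / (1 + inflation)
Substituting: (1 + r_real) = 1.0514 / 1.0212
(1 + r_real) = 1.029573
r_real = 1.029573 - 1 = 0.029573

0.029573


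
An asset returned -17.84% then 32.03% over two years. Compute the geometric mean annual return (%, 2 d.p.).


Formula: Geometric mean = ((1+r1)*(1+r2))^(1/2) - 1
Product: (1 + -0.1784) * (1 + 0.3203) = 0.8216 * 1.3203 = 1.084758
Square root: 1.084758^0.5 = 1.041517
Geometric mean = 1.041517 - 1 = 0.041517
As percentage: 4.15%

4.15%


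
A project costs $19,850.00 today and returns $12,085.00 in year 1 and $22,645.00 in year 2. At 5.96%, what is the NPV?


Formula: NPV = C0 + C1/(1+r) + C2/(1+r)^2
Discount C1: $12,085.00 / (1 + 0.0596) = $11,405.25
Discount C2: $22,645.00 / (1 + 0.0596)^2 = $20,169.19
NPV = -$19,850.00 + $11,405.25 + $20,169.19 = $11,724.44

$11,724.44


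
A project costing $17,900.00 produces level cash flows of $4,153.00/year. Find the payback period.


Formula: Payback = investment / annual cash flow
Substituting: Payback = $17,900.00 / $4,153.00
Payback = 4.3101 years

4.3101 years


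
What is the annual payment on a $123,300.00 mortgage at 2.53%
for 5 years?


Formula: PMT = PV * r / (1 - (1+r)^(-n))
Denominator: 1 - (1 + 0.0253)^(-5) = 0.117438
Numerator: $123,300.00 * 0.0253 = 3119.49
PMT = 3119.49 / 0.117438 = $26,562.86

$26,562.86


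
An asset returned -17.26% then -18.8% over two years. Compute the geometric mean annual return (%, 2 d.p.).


Formula: Geometric mean = ((1+r1)*(1+r2))^(1/2) - 1
Product: (1 + -0.1726) * (1 + -0.188) = 0.8274 * 0.812 = 0.671849
Square root: 0.671849^0.5 = 0.819664
Geometric mean = 0.819664 - 1 = -0.180336
As percentage: -18.03%

-18.03%


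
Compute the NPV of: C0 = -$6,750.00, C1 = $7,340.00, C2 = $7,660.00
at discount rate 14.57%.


Formula: NPV = C0 + C1/(1+r) + C2/(1+r)^2
Discount C1: $7,340.00 / (1 + 0.1457) = $6,406.56
Discount C2: $7,660.00 / (1 + 0.1457)^2 = $5,835.62
NPV = -$6,750.00 + $6,406.56 + $5,835.62 = $5,492.18

$5,492.18


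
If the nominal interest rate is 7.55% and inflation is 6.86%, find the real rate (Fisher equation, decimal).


Formula: (1 + r_real) = (1 + r_nom) / (1 + inflation)
Substituting: (1 + r_real) = 1.0755 / 1.0686
(1 + r_real) = 1.006457
r_real = 1.006457 - 1 = 0.006457

0.006457


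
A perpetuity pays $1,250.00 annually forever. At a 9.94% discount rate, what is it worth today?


Formula: PV = C / r
Substituting: PV = $1,250.00 / 0.0994
PV = $12,575.45

$12,575.45


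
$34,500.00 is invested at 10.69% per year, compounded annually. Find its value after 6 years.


Formula: FV = P * (1 + r)^n
Substituting: FV = $34,500.00 * (1 + 0.1069)^6
Growth factor: (1.1069)^6 = 1.83929
FV = $34,500.00 * 1.83929 = $63,455.52

$63,455.52


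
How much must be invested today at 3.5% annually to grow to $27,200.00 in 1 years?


Formula: PV = FV / (1 + r)^n
Substituting: PV = $27,200.00 / (1 + 0.035)^1
Discount factor: (1.035)^1 = 1.035
PV = $27,200.00 / 1.035 = $26,280.19

$26,280.19


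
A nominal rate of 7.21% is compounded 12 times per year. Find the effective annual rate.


Formula: EAR = (1 + r/m)^m - 1
Period rate: r/m = 0.0721 / 12 = 0.006008
Compounding: (1 + 0.006008)^12 = 1.074531
EAR = 1.074531 - 1 = 0.074531

0.074531


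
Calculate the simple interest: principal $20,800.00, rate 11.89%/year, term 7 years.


Formula: I = P * r * t
Substituting: I = $20,800.00 * 0.1189 * 7
Step: I = $20,800.00 * 0.8323
I = $17,311.84

$17,311.84


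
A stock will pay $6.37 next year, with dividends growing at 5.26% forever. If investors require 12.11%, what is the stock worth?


Formula: P = D1 / (r - g)
Spread: r - g = 0.1211 - 0.0526 = 0.0685
Substituting: P = $6.37 / 0.0685
P = $92.99

$92.99


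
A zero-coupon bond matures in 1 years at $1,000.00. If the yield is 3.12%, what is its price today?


Formula: Price = FV / (1 + r)^n
Substituting: Price = $1,000.00 / (1 + 0.0312)^1
Discount factor: (1.0312)^1 = 1.0312
Price = $1,000.00 / 1.0312 = $969.74

$969.74


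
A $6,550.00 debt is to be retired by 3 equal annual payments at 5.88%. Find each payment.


Formula: PMT = PV * r / (1 - (1+r)^(-n))
Denominator: 1 - (1 + 0.0588)^(-3) = 0.157523
Numerator: $6,550.00 * 0.0588 = 385.14
PMT = 385.14 / 0.157523 = $2,444.98

$2,444.98


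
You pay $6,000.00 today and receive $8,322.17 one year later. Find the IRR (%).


Formula: IRR = C1/C0 - 1
Substituting: IRR = $8,322.17 / $6,000.00 - 1
Ratio: 1.387028 - 1 = 0.387028
IRR = 38.7028%

38.7028%


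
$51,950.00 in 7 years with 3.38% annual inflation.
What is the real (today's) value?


Formula: Real value = nominal / (1 + inflation)^years
Price level: (1 + 0.0338)^7 = 1.261989
Real value = $51,950.00 / 1.261989 = $41,165.16

$41,165.16


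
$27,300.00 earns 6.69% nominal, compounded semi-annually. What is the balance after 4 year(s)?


Formula: FV = P * (1 + r/m)^(m*t)
Period rate: r/m = 0.0669 / 2 = 0.03345
Total periods: m*t = 2 * 4 = 8
Growth factor: (1 + 0.03345)^8 = 1.301115
FV = $27,300.00 * 1.301115 = $35,520.45

$35,520.45


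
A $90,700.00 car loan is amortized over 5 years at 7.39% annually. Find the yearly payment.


Formula: PMT = PV * r / (1 - (1+r)^(-n))
Denominator: 1 - (1 + 0.0739)^(-5) = 0.299867
Numerator: $90,700.00 * 0.0739 = 6702.73
PMT = 6702.73 / 0.299867 = $22,352.37

$22,352.37


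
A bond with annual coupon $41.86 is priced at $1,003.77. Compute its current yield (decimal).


Formula: Current yield = annual coupon / price
Substituting: CY = $41.86 / $1,003.77
CY = 0.041703

0.041703


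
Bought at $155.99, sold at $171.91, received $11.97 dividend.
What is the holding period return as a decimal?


Formula: HPR = (P1 - P0 + D) / P0
Gain: $171.91 - $155.99 + $11.97 = $27.89
HPR = $27.89 / $155.99 = 0.1788

0.1788


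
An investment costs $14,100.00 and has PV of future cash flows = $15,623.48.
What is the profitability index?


Formula: PI = PV(cash flows) / initial investment
Substituting: PI = $15,623.48 / $14,100.00
PI = 1.108

1.108


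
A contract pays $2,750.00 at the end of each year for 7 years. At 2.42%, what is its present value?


Formula: PV = PMT * (1 - (1+r)^(-n)) / r
Discount factor: (1 + 0.0242)^(-7) = 0.845876
Bracket: 1 - 0.845876 = 0.154124
PV = $2,750.00 * 0.154124 / 0.0242 = $17,514.11

$17,514.11


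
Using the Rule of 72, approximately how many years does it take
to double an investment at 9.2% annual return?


Formula: Years ≈ 72 / r
Substituting: Years ≈ 72 / 9.2
Years ≈ 7.8

7.8 years


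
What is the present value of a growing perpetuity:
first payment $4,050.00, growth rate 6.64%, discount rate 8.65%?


Formula: PV = C / (r - g)
Spread: r - g = 0.0865 - 0.0664 = 0.0201
Substituting: PV = $4,050.00 / 0.0201
PV = $201,492.54

$201,492.54


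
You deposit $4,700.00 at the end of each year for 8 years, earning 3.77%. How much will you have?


Formula: FV = PMT * ((1+r)^n - 1) / r
Growth factor: (1 + 0.0377)^8 = 1.344542
Numerator: 1.344542 - 1 = 0.344542
FV = $4,700.00 * 0.344542 / 0.0377 = $42,953.57

$42,953.57


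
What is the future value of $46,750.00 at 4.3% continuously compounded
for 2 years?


Formula: FV = P * e^(r*t)
Exponent: r*t = 0.043 * 2 = 0.086
e^(0.086) = 1.089806
FV = $46,750.00 * 1.089806 = $50,948.45

$50,948.45


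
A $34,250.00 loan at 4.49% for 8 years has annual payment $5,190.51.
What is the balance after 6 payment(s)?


Formula: Balance = PV*(1+r)^k - PMT*((1+r)^k - 1)/r
Growth: (1 + 0.0449)^6 = 1.301513
Accumulated factor: ((1+r)^k - 1)/r = 6.715203
Balance = $34,250.00 * 1.301513 - $5,190.51 * 6.715203
Balance = $9,721.48

$9,721.48


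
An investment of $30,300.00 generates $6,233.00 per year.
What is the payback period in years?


Formula: Payback = investment / annual cash flow
Substituting: Payback = $30,300.00 / $6,233.00
Payback = 4.8612 years

4.8612 years


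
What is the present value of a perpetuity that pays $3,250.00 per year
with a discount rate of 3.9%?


Formula: PV = C / r
Substituting: PV = $3,250.00 / 0.039
PV = $83,333.33

$83,333.33


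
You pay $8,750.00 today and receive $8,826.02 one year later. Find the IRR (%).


Formula: IRR = C1/C0 - 1
Substituting: IRR = $8,826.02 / $8,750.00 - 1
Ratio: 1.008688 - 1 = 0.008688
IRR = 0.8688%

0.8688%


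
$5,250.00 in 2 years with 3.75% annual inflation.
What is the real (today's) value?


Formula: Real value = nominal / (1 + inflation)^years
Price level: (1 + 0.0375)^2 = 1.076406
Real value = $5,250.00 / 1.076406 = $4,877.34

$4,877.34


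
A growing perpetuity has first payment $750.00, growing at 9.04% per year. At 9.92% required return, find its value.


Formula: PV = C / (r - g)
Spread: r - g = 0.0992 - 0.0904 = 0.0088
Substituting: PV = $750.00 / 0.0088
PV = $85,227.27

$85,227.27


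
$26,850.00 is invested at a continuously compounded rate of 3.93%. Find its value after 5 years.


Formula: FV = P * e^(r*t)
Exponent: r*t = 0.0393 * 5 = 0.1965
e^(0.1965) = 1.217135
FV = $26,850.00 * 1.217135 = $32,680.08

$32,680.08


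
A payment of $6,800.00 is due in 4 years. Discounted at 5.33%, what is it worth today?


Formula: PV = FV / (1 + r)^n
Substituting: PV = $6,800.00 / (1 + 0.0533)^4
Discount factor: (1.0533)^4 = 1.230859
PV = $6,800.00 / 1.230859 = $5,524.60

$5,524.60


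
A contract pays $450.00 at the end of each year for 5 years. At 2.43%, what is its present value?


Formula: PV = PMT * (1 - (1+r)^(-n)) / r
Discount factor: (1 + 0.0243)^(-5) = 0.886879
Bracket: 1 - 0.886879 = 0.113121
PV = $450.00 * 0.113121 / 0.0243 = $2,094.84

$2,094.84


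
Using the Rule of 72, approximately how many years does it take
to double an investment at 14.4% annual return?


Formula: Years ≈ 72 / r
Substituting: Years ≈ 72 / 14.4
Years ≈ 5.0

5.0 years


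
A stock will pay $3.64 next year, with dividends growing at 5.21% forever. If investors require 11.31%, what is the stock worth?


Formula: P = D1 / (r - g)
Spread: r - g = 0.1131 - 0.0521 = 0.061
Substituting: P = $3.64 / 0.061
P = $59.67

$59.67


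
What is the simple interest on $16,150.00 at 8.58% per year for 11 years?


Formula: I = P * r * t
Substituting: I = $16,150.00 * 0.0858 * 11
Step: I = $16,150.00 * 0.9438
I = $15,242.37

$15,242.37


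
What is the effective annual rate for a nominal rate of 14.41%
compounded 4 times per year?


Formula: EAR = (1 + r/m)^m - 1
Period rate: r/m = 0.1441 / 4 = 0.036025
Compounding: (1 + 0.036025)^4 = 1.152076
EAR = 1.152076 - 1 = 0.152076

0.152076


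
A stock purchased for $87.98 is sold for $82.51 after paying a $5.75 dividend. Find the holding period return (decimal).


Formula: HPR = (P1 - P0 + D) / P0
Gain: $82.51 - $87.98 + $5.75 = $0.28
HPR = $0.28 / $87.98 = 0.0032

0.0032


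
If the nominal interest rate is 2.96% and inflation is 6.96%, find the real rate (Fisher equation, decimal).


Formula: (1 + r_real) = (1 + r_nom) / (1 + inflation)
Substituting: (1 + r_real) = 1.0296 / 1.0696
(1 + r_real) = 0.962603
r_real = 0.962603 - 1 = -0.037397

-0.037397


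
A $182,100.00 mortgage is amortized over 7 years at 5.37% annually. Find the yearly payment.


Formula: PMT = PV * r / (1 - (1+r)^(-n))
Denominator: 1 - (1 + 0.0537)^(-7) = 0.306604
Numerator: $182,100.00 * 0.0537 = 9778.77
PMT = 9778.77 / 0.306604 = $31,893.78

$31,893.78


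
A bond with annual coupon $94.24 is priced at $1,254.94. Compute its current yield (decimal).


Formula: Current yield = annual coupon / price
Substituting: CY = $94.24 / $1,254.94
CY = 0.075095

0.075095


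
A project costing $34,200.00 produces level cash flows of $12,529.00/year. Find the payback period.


Formula: Payback = investment / annual cash flow
Substituting: Payback = $34,200.00 / $12,529.00
Payback = 2.7297 years

2.7297 years


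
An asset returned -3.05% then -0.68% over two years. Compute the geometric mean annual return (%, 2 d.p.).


Formula: Geometric mean = ((1+r1)*(1+r2))^(1/2) - 1
Product: (1 + -0.0305) * (1 + -0.0068) = 0.9695 * 0.9932 = 0.962907
Square root: 0.962907^0.5 = 0.981278
Geometric mean = 0.981278 - 1 = -0.018722
As percentage: -1.87%

-1.87%


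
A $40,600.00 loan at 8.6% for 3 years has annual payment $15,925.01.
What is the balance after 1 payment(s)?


Formula: Balance = PV*(1+r)^k - PMT*((1+r)^k - 1)/r
Growth: (1 + 0.086)^1 = 1.086
Accumulated factor: ((1+r)^k - 1)/r = 1.0
Balance = $40,600.00 * 1.086 - $15,925.01 * 1.0
Balance = $28,166.59

$28,166.59


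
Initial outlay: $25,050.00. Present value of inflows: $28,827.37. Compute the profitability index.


Formula: PI = PV(cash flows) / initial investment
Substituting: PI = $28,827.37 / $25,050.00
PI = 1.1508

1.1508


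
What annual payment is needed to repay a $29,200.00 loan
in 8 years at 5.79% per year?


Formula: PMT = PV * r / (1 - (1+r)^(-n))
Denominator: 1 - (1 + 0.0579)^(-8) = 0.362554
Numerator: $29,200.00 * 0.0579 = 1690.68
PMT = 1690.68 / 0.362554 = $4,663.24

$4,663.24


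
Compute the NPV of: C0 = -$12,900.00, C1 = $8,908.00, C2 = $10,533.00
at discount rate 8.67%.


Formula: NPV = C0 + C1/(1+r) + C2/(1+r)^2
Discount C1: $8,908.00 / (1 + 0.0867) = $8,197.29
Discount C2: $10,533.00 / (1 + 0.0867)^2 = $8,919.34
NPV = -$12,900.00 + $8,197.29 + $8,919.34 = $4,216.64

$4,216.64


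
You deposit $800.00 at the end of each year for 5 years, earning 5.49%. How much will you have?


Formula: FV = PMT * ((1+r)^n - 1) / r
Growth factor: (1 + 0.0549)^5 = 1.306341
Numerator: 1.306341 - 1 = 0.306341
FV = $800.00 * 0.306341 / 0.0549 = $4,463.98

$4,463.98


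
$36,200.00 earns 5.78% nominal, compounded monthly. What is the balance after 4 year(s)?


Formula: FV = P * (1 + r/m)^(m*t)
Period rate: r/m = 0.0578 / 12 = 0.004817
Total periods: m*t = 12 * 4 = 48
Growth factor: (1 + 0.004817)^48 = 1.259412
FV = $36,200.00 * 1.259412 = $45,590.72

$45,590.72


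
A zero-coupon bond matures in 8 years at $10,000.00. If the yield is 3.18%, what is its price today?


Formula: Price = FV / (1 + r)^n
Substituting: Price = $10,000.00 / (1 + 0.0318)^8
Discount factor: (1.0318)^8 = 1.284589
Price = $10,000.00 / 1.284589 = $7,784.59

$7,784.59


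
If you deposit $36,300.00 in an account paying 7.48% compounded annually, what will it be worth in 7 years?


Formula: FV = P * (1 + r)^n
Substituting: FV = $36,300.00 * (1 + 0.0748)^7
Growth factor: (1.0748)^7 = 1.65689
FV = $36,300.00 * 1.65689 = $60,145.10

$60,145.10


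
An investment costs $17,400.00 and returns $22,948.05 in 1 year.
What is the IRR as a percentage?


Formula: IRR = C1/C0 - 1
Substituting: IRR = $22,948.05 / $17,400.00 - 1
Ratio: 1.318853 - 1 = 0.318853
IRR = 31.8853%

31.8853%


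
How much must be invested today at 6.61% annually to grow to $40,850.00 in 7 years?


Formula: PV = FV / (1 + r)^n
Substituting: PV = $40,850.00 / (1 + 0.0661)^7
Discount factor: (1.0661)^7 = 1.565257
PV = $40,850.00 / 1.565257 = $26,097.95

$26,097.95


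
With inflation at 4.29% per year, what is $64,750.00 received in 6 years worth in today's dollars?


Formula: Real value = nominal / (1 + inflation)^years
Price level: (1 + 0.0429)^6 = 1.286637
Real value = $64,750.00 / 1.286637 = $50,325.00

$50,325.00


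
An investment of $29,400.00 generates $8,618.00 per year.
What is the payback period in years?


Formula: Payback = investment / annual cash flow
Substituting: Payback = $29,400.00 / $8,618.00
Payback = 3.4115 years

3.4115 years


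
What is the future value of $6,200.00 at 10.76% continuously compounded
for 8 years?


Formula: FV = P * e^(r*t)
Exponent: r*t = 0.1076 * 8 = 0.8608
e^(0.8608) = 2.365052
FV = $6,200.00 * 2.365052 = $14,663.32

$14,663.32


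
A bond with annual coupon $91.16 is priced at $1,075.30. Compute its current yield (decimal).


Formula: Current yield = annual coupon / price
Substituting: CY = $91.16 / $1,075.30
CY = 0.084776

0.084776


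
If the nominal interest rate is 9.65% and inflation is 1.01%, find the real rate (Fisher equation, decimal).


Formula: (1 + r_real) = (1 + r_nom) / (1 + inflation)
Substituting: (1 + r_real) = 1.0965 / 1.0101
(1 + r_real) = 1.085536
r_real = 1.085536 - 1 = 0.085536

0.085536


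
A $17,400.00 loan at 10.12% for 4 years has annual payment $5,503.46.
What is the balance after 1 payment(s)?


Formula: Balance = PV*(1+r)^k - PMT*((1+r)^k - 1)/r
Growth: (1 + 0.1012)^1 = 1.1012
Accumulated factor: ((1+r)^k - 1)/r = 1.0
Balance = $17,400.00 * 1.1012 - $5,503.46 * 1.0
Balance = $13,657.42

$13,657.42
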